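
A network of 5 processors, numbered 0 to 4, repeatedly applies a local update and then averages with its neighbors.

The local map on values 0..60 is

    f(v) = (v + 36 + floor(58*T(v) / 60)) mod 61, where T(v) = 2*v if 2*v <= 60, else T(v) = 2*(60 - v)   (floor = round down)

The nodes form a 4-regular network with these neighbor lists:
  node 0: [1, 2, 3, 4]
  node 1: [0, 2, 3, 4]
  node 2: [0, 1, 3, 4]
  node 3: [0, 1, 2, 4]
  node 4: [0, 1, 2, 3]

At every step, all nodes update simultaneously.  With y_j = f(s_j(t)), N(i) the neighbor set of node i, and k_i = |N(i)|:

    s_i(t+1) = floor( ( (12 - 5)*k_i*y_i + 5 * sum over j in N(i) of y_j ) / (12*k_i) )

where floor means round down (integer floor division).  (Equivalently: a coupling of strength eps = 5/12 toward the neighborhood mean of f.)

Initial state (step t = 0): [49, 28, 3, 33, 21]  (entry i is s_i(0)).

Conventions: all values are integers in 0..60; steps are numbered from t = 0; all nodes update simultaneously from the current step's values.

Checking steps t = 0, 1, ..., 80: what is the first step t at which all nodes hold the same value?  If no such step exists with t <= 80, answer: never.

Answer: 5
Key observation: Synchronization is absorbing here: once all nodes are equal they stay equal, and step 5 is the first all-equal step.

Derivation:
t=0: [49, 28, 3, 33, 21]  (not all equal)
t=1: [46, 52, 46, 53, 42]  (not all equal)
t=2: [46, 44, 46, 43, 48]  (not all equal)
t=3: [48, 48, 48, 49, 47]  (not all equal)
t=4: [46, 46, 46, 45, 46]  (not all equal)
t=5: [48, 48, 48, 48, 48]  (all equal)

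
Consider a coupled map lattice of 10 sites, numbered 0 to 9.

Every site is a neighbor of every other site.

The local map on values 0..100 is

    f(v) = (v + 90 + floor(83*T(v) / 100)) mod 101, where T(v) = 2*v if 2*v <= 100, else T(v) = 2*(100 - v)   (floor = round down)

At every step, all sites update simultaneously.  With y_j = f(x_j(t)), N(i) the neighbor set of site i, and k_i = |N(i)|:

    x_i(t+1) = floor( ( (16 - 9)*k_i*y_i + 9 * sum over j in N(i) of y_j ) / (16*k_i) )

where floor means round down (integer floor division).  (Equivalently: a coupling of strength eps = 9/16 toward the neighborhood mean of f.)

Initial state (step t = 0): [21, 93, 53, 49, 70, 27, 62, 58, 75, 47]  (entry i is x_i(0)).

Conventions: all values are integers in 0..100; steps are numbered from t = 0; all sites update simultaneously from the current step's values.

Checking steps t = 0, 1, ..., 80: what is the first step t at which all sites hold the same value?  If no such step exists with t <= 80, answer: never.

Answer: never
Key observation: The state at step 15 reappears at step 19 — the system is in a cycle of period 4 from step 15 on.  No step 0..19 is synchronized, and the cycle repeats forever, so no step up to 80 (or ever) has all sites equal.

Derivation:
t=0: [21, 93, 53, 49, 70, 27, 62, 58, 75, 47]  (not all equal)
t=1: [34, 52, 25, 24, 20, 40, 22, 23, 19, 22]  (not all equal)
t=2: [62, 39, 53, 52, 48, 68, 50, 51, 47, 50]  (not all equal)
t=3: [20, 49, 22, 22, 20, 18, 23, 22, 20, 23]  (not all equal)
t=4: [42, 33, 43, 43, 42, 39, 45, 43, 42, 45]  (not all equal)
t=5: [68, 59, 31, 31, 68, 65, 33, 31, 68, 33]  (not all equal)
t=6: [29, 31, 52, 52, 29, 30, 54, 52, 29, 54]  (not all equal)
t=7: [51, 53, 34, 34, 51, 52, 33, 34, 51, 33]  (not all equal)
t=8: [37, 37, 60, 60, 37, 37, 58, 60, 37, 58]  (not all equal)
t=9: [64, 64, 36, 36, 64, 64, 37, 36, 64, 37]  (not all equal)
t=10: [34, 34, 61, 61, 34, 34, 62, 61, 34, 62]  (not all equal)
t=11: [58, 58, 33, 33, 58, 58, 33, 33, 58, 33]  (not all equal)
t=12: [34, 34, 56, 56, 34, 34, 56, 56, 34, 56]  (not all equal)
t=13: [59, 59, 36, 36, 59, 59, 36, 36, 59, 36]  (not all equal)
t=14: [36, 36, 62, 62, 36, 36, 62, 62, 36, 62]  (not all equal)
t=15: [61, 61, 35, 35, 61, 61, 35, 35, 61, 35]  (not all equal)
t=16: [34, 34, 60, 60, 34, 34, 60, 60, 34, 60]  (not all equal)
t=17: [58, 58, 34, 34, 58, 58, 34, 34, 58, 34]  (not all equal)
t=18: [35, 35, 59, 59, 35, 35, 59, 59, 35, 59]  (not all equal)
t=19: [61, 61, 35, 35, 61, 61, 35, 35, 61, 35]  (not all equal)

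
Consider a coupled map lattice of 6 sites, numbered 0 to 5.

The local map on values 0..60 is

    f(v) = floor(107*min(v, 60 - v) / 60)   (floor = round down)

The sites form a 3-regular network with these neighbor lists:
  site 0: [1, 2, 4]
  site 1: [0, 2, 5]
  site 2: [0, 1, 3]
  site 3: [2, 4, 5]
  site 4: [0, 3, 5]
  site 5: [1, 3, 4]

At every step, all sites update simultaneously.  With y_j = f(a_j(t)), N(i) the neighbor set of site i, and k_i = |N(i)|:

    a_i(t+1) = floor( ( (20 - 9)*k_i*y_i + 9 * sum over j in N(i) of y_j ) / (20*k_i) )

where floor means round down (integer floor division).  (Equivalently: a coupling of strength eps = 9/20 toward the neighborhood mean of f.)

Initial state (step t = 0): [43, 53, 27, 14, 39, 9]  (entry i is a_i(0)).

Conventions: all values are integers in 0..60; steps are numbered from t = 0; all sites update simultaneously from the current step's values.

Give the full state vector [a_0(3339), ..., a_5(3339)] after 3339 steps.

Simulating step by step:
t=0: [43, 53, 27, 14, 39, 9]
t=1: [31, 20, 36, 28, 30, 19]
t=2: [47, 38, 43, 46, 49, 38]
t=3: [25, 35, 29, 26, 23, 33]
t=4: [44, 45, 48, 46, 43, 46]
t=5: [26, 25, 23, 24, 27, 25]
t=6: [45, 43, 42, 43, 46, 44]
t=7: [27, 29, 30, 29, 25, 28]
t=8: [48, 50, 51, 49, 46, 48]
t=9: [20, 18, 17, 19, 22, 20]
t=10: [34, 32, 31, 33, 36, 34]
t=11: [46, 48, 49, 47, 44, 46]
t=12: [23, 21, 20, 23, 26, 24]
t=13: [40, 38, 37, 41, 43, 41]
t=14: [35, 37, 38, 33, 31, 33]
t=15: [43, 42, 41, 47, 49, 47]
t=16: [29, 30, 30, 23, 21, 23]
t=17: [49, 50, 50, 42, 40, 42]
t=18: [20, 19, 19, 30, 31, 30]
t=19: [36, 36, 36, 49, 49, 49]
t=20: [38, 38, 38, 22, 22, 22]
t=21: [39, 39, 39, 39, 39, 39]
t=22: [37, 37, 37, 37, 37, 37]
t=23: [41, 41, 41, 41, 41, 41]
t=24: [33, 33, 33, 33, 33, 33]
t=25: [48, 48, 48, 48, 48, 48]
t=26: [21, 21, 21, 21, 21, 21]
t=27: [37, 37, 37, 37, 37, 37]

Answer: [33, 33, 33, 33, 33, 33]
Key observation: The state at step 22, [37, 37, 37, 37, 37, 37], reappears at step 27: the system is in a cycle of period 5 from step 22 on.  Therefore the state at step 3339 equals the state at step 22 + ((3339 - 22) mod 5) = 24, which is [33, 33, 33, 33, 33, 33].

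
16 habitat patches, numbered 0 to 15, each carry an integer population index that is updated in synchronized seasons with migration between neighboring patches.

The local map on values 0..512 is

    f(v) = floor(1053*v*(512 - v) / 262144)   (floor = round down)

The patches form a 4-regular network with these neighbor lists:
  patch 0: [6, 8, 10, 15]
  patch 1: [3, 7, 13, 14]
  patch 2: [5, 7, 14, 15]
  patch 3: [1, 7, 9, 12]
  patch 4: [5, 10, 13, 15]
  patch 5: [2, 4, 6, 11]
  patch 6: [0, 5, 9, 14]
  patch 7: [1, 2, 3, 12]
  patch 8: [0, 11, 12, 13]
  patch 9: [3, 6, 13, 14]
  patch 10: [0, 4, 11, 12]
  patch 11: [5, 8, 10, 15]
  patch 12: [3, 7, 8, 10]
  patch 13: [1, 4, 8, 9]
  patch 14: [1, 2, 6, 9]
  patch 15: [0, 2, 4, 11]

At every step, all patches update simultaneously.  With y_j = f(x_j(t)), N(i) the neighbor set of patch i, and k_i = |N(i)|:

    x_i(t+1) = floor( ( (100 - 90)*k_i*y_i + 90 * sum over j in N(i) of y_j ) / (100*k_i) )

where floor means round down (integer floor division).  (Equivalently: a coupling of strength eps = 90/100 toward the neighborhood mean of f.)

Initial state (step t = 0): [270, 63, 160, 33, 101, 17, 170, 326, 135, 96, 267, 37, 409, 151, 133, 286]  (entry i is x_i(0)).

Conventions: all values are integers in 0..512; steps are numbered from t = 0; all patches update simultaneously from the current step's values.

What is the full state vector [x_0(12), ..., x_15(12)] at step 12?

Simulating step by step:
t=0: [270, 63, 160, 33, 101, 17, 170, 326, 135, 96, 267, 37, 409, 151, 133, 286]
t=1: [241, 174, 188, 160, 190, 159, 171, 152, 182, 177, 176, 177, 190, 166, 184, 188]
t=2: [241, 229, 233, 233, 235, 238, 240, 235, 243, 233, 246, 236, 232, 239, 238, 246]
t=3: [262, 261, 261, 260, 261, 261, 261, 260, 261, 261, 261, 261, 261, 261, 261, 261]
t=4: [263, 263, 263, 263, 263, 263, 263, 263, 263, 263, 263, 263, 263, 263, 263, 263]
t=5: [263, 263, 263, 263, 263, 263, 263, 263, 263, 263, 263, 263, 263, 263, 263, 263]
t=6: [263, 263, 263, 263, 263, 263, 263, 263, 263, 263, 263, 263, 263, 263, 263, 263]
t=7: [263, 263, 263, 263, 263, 263, 263, 263, 263, 263, 263, 263, 263, 263, 263, 263]
t=8: [263, 263, 263, 263, 263, 263, 263, 263, 263, 263, 263, 263, 263, 263, 263, 263]
t=9: [263, 263, 263, 263, 263, 263, 263, 263, 263, 263, 263, 263, 263, 263, 263, 263]
t=10: [263, 263, 263, 263, 263, 263, 263, 263, 263, 263, 263, 263, 263, 263, 263, 263]
t=11: [263, 263, 263, 263, 263, 263, 263, 263, 263, 263, 263, 263, 263, 263, 263, 263]
t=12: [263, 263, 263, 263, 263, 263, 263, 263, 263, 263, 263, 263, 263, 263, 263, 263]

Answer: [263, 263, 263, 263, 263, 263, 263, 263, 263, 263, 263, 263, 263, 263, 263, 263]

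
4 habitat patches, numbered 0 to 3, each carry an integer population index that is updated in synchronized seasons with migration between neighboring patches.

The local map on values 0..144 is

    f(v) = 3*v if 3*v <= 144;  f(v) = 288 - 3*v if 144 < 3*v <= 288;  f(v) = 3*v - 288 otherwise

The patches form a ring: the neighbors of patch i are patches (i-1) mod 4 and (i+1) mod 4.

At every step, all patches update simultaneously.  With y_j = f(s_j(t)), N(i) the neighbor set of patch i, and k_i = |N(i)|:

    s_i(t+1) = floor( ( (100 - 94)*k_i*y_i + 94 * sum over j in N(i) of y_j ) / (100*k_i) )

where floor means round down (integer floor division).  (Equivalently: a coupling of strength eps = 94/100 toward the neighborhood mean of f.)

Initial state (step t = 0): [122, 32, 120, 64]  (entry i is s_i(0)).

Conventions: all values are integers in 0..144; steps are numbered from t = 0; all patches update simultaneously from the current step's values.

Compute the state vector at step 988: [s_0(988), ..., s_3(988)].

Answer: [96, 59, 96, 59]
Key observation: The state at step 10, [59, 96, 59, 96], reappears at step 22: the system is in a cycle of period 12 from step 10 on.  Therefore the state at step 988 equals the state at step 10 + ((988 - 10) mod 12) = 16, which is [96, 59, 96, 59].

Derivation:
t=0: [122, 32, 120, 64]
t=1: [94, 76, 94, 76]
t=2: [56, 9, 56, 9]
t=3: [32, 114, 32, 114]
t=4: [56, 93, 56, 93]
t=5: [15, 113, 15, 113]
t=6: [50, 45, 50, 45]
t=7: [135, 137, 135, 137]
t=8: [122, 117, 122, 117]
t=9: [63, 77, 63, 77]
t=10: [59, 96, 59, 96]
t=11: [6, 104, 6, 104]
t=12: [23, 18, 23, 18]
t=13: [54, 68, 54, 68]
t=14: [86, 123, 86, 123]
t=15: [77, 33, 77, 33]
t=16: [96, 59, 96, 59]
t=17: [104, 6, 104, 6]
t=18: [18, 23, 18, 23]
t=19: [68, 54, 68, 54]
t=20: [123, 86, 123, 86]
t=21: [33, 77, 33, 77]
t=22: [59, 96, 59, 96]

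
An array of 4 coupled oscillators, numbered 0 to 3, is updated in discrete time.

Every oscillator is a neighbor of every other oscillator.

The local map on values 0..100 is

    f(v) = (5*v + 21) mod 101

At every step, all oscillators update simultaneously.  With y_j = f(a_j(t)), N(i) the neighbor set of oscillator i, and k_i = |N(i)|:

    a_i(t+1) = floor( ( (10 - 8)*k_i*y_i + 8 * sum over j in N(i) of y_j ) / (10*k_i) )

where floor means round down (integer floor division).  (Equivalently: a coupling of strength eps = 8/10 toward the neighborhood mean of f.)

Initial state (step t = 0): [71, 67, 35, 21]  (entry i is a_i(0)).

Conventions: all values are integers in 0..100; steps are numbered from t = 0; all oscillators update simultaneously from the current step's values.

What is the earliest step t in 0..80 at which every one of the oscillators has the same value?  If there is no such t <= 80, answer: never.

Answer: 3
Key observation: Synchronization is absorbing here: once all oscillators are equal they stay equal, and step 3 is the first all-equal step.

Derivation:
t=0: [71, 67, 35, 21]  (not all equal)
t=1: [60, 62, 59, 63]  (not all equal)
t=2: [23, 22, 23, 22]  (not all equal)
t=3: [32, 32, 32, 32]  (all equal)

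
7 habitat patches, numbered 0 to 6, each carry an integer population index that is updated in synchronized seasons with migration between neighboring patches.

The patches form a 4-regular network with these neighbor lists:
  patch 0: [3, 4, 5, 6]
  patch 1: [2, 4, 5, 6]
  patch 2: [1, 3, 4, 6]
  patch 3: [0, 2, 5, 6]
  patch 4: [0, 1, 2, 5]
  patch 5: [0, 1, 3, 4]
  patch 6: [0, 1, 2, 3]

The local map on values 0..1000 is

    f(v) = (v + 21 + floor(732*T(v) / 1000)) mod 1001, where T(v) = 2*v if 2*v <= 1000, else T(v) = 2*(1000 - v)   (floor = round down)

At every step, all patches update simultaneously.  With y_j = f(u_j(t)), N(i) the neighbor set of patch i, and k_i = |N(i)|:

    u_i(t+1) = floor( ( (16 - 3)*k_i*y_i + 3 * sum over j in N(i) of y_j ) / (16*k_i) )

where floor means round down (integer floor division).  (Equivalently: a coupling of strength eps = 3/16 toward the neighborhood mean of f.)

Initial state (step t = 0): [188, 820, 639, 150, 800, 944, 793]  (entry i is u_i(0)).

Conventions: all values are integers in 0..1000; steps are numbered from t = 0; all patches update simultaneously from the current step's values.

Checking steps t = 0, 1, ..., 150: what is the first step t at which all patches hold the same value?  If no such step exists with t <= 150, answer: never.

Answer: never
Key observation: The state at step 37 reappears at step 41 — the system is in a cycle of period 4 from step 37 on.  No step 0..41 is synchronized, and the cycle repeats forever, so no step up to 150 (or ever) has all patches equal.

Derivation:
t=0: [188, 820, 639, 150, 800, 944, 793]  (not all equal)
t=1: [424, 105, 185, 355, 129, 87, 148]  (not all equal)
t=2: [138, 293, 475, 781, 324, 264, 393]  (not all equal)
t=3: [415, 727, 279, 201, 757, 640, 869]  (not all equal)
t=4: [77, 170, 616, 466, 158, 191, 131]  (not all equal)
t=5: [236, 424, 224, 194, 395, 456, 326]  (not all equal)
t=6: [604, 170, 576, 505, 872, 217, 750]  (not all equal)
t=7: [212, 402, 217, 254, 130, 496, 162]  (not all equal)
t=8: [518, 81, 517, 607, 340, 268, 423]  (not all equal)
t=9: [281, 265, 261, 221, 762, 624, 92]  (not all equal)
t=10: [632, 604, 615, 544, 210, 255, 323]  (not all equal)
t=11: [259, 268, 244, 274, 495, 581, 701]  (not all equal)
t=12: [596, 611, 588, 642, 296, 280, 252]  (not all equal)
t=13: [275, 270, 254, 234, 671, 639, 558]  (not all equal)
t=14: [622, 615, 603, 567, 243, 252, 305]  (not all equal)
t=15: [264, 265, 250, 263, 560, 578, 665]  (not all equal)
t=16: [605, 605, 599, 623, 284, 279, 266]  (not all equal)
t=17: [272, 273, 251, 241, 646, 637, 587]  (not all equal)
t=18: [617, 620, 598, 579, 253, 255, 295]  (not all equal)
t=19: [265, 264, 251, 259, 581, 586, 645]  (not all equal)
t=20: [606, 603, 600, 615, 276, 276, 273]  (not all equal)
t=21: [271, 273, 250, 245, 631, 630, 600]  (not all equal)
t=22: [615, 620, 597, 587, 258, 258, 290]  (not all equal)
t=23: [266, 264, 251, 255, 591, 592, 635]  (not all equal)
t=24: [608, 603, 599, 607, 272, 273, 277]  (not all equal)
t=25: [270, 273, 251, 248, 622, 623, 609]  (not all equal)
t=26: [614, 620, 599, 594, 262, 261, 287]  (not all equal)
t=27: [267, 265, 251, 253, 600, 598, 629]  (not all equal)
t=28: [609, 605, 599, 603, 269, 270, 279]  (not all equal)
t=29: [270, 271, 251, 250, 615, 617, 613]  (not all equal)
t=30: [615, 616, 599, 598, 264, 263, 285]  (not all equal)
t=31: [267, 267, 251, 251, 604, 603, 625]  (not all equal)
t=32: [609, 609, 599, 599, 268, 268, 281]  (not all equal)
t=33: [270, 270, 251, 251, 613, 613, 617]  (not all equal)
t=34: [615, 615, 599, 599, 265, 265, 284]  (not all equal)
t=35: [267, 267, 251, 251, 606, 606, 622]  (not all equal)
t=36: [608, 608, 599, 599, 267, 267, 281]  (not all equal)
t=37: [269, 269, 251, 251, 611, 611, 617]  (not all equal)
t=38: [612, 612, 599, 599, 265, 265, 284]  (not all equal)
t=39: [269, 269, 251, 251, 606, 606, 623]  (not all equal)
t=40: [612, 612, 599, 599, 267, 267, 281]  (not all equal)
t=41: [269, 269, 251, 251, 611, 611, 617]  (not all equal)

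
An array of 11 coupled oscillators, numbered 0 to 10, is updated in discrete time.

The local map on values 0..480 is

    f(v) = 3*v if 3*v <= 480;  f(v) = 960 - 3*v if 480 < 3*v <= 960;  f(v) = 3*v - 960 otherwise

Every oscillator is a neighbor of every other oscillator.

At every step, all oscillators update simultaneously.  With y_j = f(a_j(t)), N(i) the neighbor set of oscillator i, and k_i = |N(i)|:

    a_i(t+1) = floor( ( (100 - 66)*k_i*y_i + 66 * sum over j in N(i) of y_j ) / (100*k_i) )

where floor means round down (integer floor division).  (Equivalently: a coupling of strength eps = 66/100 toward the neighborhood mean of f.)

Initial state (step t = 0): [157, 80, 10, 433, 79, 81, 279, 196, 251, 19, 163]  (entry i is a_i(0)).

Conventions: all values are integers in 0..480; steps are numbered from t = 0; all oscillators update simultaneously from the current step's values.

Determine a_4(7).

Simulating step by step:
t=0: [157, 80, 10, 433, 79, 81, 279, 196, 251, 19, 163]
t=1: [313, 249, 192, 277, 249, 250, 217, 286, 240, 199, 313]
t=2: [151, 203, 250, 180, 203, 203, 230, 173, 211, 244, 151]
t=3: [378, 350, 311, 369, 350, 350, 328, 375, 344, 316, 378]
t=4: [117, 94, 77, 110, 94, 94, 76, 115, 90, 73, 117]
t=5: [305, 286, 272, 299, 286, 286, 271, 303, 283, 269, 305]
t=6: [82, 98, 109, 87, 98, 98, 110, 84, 100, 112, 82]
t=7: [277, 290, 299, 281, 290, 290, 300, 278, 292, 301, 277]

Answer: a_4(7) = 290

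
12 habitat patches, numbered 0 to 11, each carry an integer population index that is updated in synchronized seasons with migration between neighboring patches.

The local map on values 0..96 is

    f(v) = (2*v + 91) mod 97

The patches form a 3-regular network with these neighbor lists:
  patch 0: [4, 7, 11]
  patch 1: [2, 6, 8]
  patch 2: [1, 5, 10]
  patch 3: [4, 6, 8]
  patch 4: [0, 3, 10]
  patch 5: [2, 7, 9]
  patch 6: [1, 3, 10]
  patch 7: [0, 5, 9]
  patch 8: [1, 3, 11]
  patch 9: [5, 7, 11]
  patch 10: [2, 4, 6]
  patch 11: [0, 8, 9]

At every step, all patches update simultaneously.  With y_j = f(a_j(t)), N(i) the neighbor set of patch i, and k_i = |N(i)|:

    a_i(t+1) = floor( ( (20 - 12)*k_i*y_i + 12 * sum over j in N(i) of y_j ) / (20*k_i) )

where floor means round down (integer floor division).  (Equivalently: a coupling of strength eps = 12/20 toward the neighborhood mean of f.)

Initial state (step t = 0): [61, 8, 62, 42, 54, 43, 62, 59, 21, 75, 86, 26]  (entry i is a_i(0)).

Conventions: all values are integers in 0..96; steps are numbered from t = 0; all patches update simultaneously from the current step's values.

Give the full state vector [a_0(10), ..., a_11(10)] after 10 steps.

Answer: [82, 68, 68, 66, 81, 60, 72, 69, 60, 61, 75, 66]

Derivation:
t=0: [61, 8, 62, 42, 54, 43, 62, 59, 21, 75, 86, 26]
t=1: [20, 19, 40, 43, 35, 48, 39, 35, 41, 47, 37, 38]
t=2: [53, 57, 67, 74, 62, 81, 64, 68, 66, 80, 69, 67]
t=3: [18, 21, 33, 33, 25, 47, 28, 37, 29, 47, 29, 30]
t=4: [45, 46, 59, 53, 46, 78, 49, 68, 50, 77, 51, 55]
t=5: [58, 74, 53, 55, 71, 41, 73, 50, 56, 39, 77, 48]
t=6: [49, 29, 35, 21, 29, 64, 37, 69, 32, 80, 37, 54]
t=7: [55, 58, 54, 50, 60, 41, 58, 48, 41, 35, 64, 43]
t=8: [40, 24, 24, 58, 32, 62, 31, 65, 67, 74, 17, 61]
t=9: [50, 42, 35, 34, 46, 31, 39, 38, 27, 31, 42, 37]
t=10: [82, 68, 68, 66, 81, 60, 72, 69, 60, 61, 75, 66]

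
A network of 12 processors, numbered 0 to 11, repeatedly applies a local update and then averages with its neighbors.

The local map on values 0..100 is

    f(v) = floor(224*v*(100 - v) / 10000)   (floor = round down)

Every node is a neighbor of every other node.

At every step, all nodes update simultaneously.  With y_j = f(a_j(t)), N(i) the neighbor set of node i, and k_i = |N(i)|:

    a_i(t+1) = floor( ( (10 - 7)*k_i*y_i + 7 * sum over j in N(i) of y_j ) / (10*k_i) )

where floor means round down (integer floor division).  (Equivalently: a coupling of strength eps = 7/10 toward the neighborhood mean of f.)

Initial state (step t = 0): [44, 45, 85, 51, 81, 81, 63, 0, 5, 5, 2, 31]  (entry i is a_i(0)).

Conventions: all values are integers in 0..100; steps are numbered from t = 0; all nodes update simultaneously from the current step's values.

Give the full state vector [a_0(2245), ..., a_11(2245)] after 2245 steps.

Answer: [55, 55, 55, 55, 55, 55, 55, 55, 55, 55, 55, 55]
Key observation: The state at step 3, [55, 55, 55, 55, 55, 55, 55, 55, 55, 55, 55, 55], reappears at step 4: the system is in a cycle of period 1 from step 3 on.  Therefore the state at step 2245 equals the state at step 3 + ((2245 - 3) mod 1) = 3, which is [55, 55, 55, 55, 55, 55, 55, 55, 55, 55, 55, 55].

Derivation:
t=0: [44, 45, 85, 51, 81, 81, 63, 0, 5, 5, 2, 31]
t=1: [37, 37, 31, 37, 32, 32, 36, 24, 26, 26, 25, 35]
t=2: [48, 48, 47, 48, 47, 47, 48, 45, 46, 46, 46, 47]
t=3: [55, 55, 55, 55, 55, 55, 55, 55, 55, 55, 55, 55]
t=4: [55, 55, 55, 55, 55, 55, 55, 55, 55, 55, 55, 55]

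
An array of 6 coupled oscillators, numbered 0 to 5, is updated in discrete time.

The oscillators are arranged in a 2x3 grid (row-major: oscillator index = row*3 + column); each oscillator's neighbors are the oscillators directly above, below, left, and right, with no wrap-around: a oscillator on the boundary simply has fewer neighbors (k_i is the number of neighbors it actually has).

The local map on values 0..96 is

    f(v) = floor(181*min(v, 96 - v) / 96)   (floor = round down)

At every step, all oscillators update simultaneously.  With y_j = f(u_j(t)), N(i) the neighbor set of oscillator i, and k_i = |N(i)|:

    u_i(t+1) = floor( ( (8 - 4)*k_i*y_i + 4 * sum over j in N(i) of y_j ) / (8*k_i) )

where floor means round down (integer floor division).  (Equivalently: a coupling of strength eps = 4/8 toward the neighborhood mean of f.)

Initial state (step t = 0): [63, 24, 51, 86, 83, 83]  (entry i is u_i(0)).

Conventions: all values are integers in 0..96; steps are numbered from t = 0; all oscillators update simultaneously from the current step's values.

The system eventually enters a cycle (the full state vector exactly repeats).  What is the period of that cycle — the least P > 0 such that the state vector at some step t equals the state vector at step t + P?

Simulating step by step:
t=0: [63, 24, 51, 86, 83, 83]
t=1: [46, 50, 59, 30, 26, 39]
t=2: [78, 77, 74, 61, 60, 66]
t=3: [41, 41, 43, 57, 59, 55]
t=4: [76, 76, 79, 73, 72, 76]
t=5: [38, 37, 34, 42, 42, 37]
t=6: [72, 70, 66, 77, 75, 70]
t=7: [43, 47, 52, 38, 41, 48]
t=8: [80, 84, 85, 75, 80, 84]
t=9: [30, 24, 21, 34, 28, 23]
t=10: [55, 47, 41, 59, 51, 44]
t=11: [77, 83, 81, 74, 81, 81]
t=12: [33, 27, 27, 36, 29, 28]
t=13: [60, 52, 50, 62, 55, 52]
t=14: [70, 79, 84, 68, 76, 81]
t=15: [45, 34, 26, 47, 37, 28]
t=16: [80, 65, 53, 82, 68, 55]
t=17: [36, 56, 74, 33, 52, 71]
t=18: [67, 69, 51, 68, 71, 54]
t=19: [52, 55, 74, 51, 53, 72]
t=20: [81, 72, 51, 82, 74, 53]
t=21: [31, 48, 73, 30, 45, 71]
t=22: [65, 75, 55, 63, 74, 55]
t=23: [54, 48, 67, 55, 50, 68]
t=24: [81, 81, 62, 79, 79, 61]
t=25: [29, 34, 55, 31, 36, 56]
t=26: [57, 65, 73, 59, 66, 73]
t=27: [68, 57, 46, 66, 56, 46]
t=28: [58, 72, 82, 59, 73, 83]
t=29: [64, 45, 30, 63, 44, 29]
t=30: [66, 75, 62, 66, 74, 61]
t=31: [51, 46, 58, 52, 47, 58]
t=32: [84, 83, 74, 84, 83, 75]
t=33: [22, 26, 36, 22, 26, 35]
t=34: [43, 50, 62, 43, 50, 61]
t=35: [82, 81, 69, 82, 81, 70]
t=36: [26, 31, 44, 26, 31, 44]
t=37: [51, 60, 76, 51, 60, 76]
t=38: [79, 64, 44, 79, 64, 44]
t=39: [39, 59, 76, 39, 59, 76]
t=40: [72, 64, 45, 72, 64, 45]
t=41: [48, 61, 78, 48, 61, 78]
t=42: [83, 63, 41, 83, 63, 41]
t=43: [33, 58, 73, 33, 58, 73]
t=44: [64, 64, 50, 64, 64, 50]
t=45: [60, 64, 79, 60, 64, 79]
t=46: [65, 56, 39, 65, 56, 39]
t=47: [62, 71, 73, 62, 71, 73]
t=48: [59, 49, 44, 59, 49, 44]
t=49: [73, 83, 83, 73, 83, 83]
t=50: [38, 27, 24, 38, 27, 24]
t=51: [65, 52, 46, 65, 52, 46]
t=52: [64, 78, 85, 64, 78, 85]
t=53: [53, 35, 23, 53, 35, 23]
t=54: [77, 64, 48, 77, 64, 48]
t=55: [41, 60, 82, 41, 60, 82]
t=56: [74, 61, 36, 74, 61, 36]
t=57: [47, 61, 66, 47, 61, 66]
t=58: [82, 67, 58, 82, 67, 58]
t=59: [33, 52, 66, 33, 52, 66]
t=60: [67, 74, 62, 67, 74, 62]
t=61: [50, 47, 58, 50, 47, 58]
t=62: [86, 84, 75, 86, 84, 75]
t=63: [19, 24, 34, 19, 24, 34]
t=64: [37, 46, 59, 37, 46, 59]
t=65: [73, 80, 73, 73, 80, 73]
t=66: [39, 34, 39, 39, 34, 39]
t=67: [70, 67, 70, 70, 67, 70]
t=68: [50, 52, 50, 50, 52, 50]
t=69: [85, 83, 85, 85, 83, 85]
t=70: [21, 22, 21, 21, 22, 21]
t=71: [39, 40, 39, 39, 40, 39]
t=72: [73, 74, 73, 73, 74, 73]
t=73: [42, 41, 42, 42, 41, 42]
t=74: [78, 77, 78, 78, 77, 78]
t=75: [33, 34, 33, 33, 34, 33]
t=76: [62, 63, 62, 62, 63, 62]
t=77: [63, 62, 63, 63, 62, 63]
t=78: [62, 63, 62, 62, 63, 62]

Answer: 2
Key observation: The state at step 76, [62, 63, 62, 62, 63, 62], reappears at step 78 — and no state repeats earlier — so the cycle the system enters has period 2.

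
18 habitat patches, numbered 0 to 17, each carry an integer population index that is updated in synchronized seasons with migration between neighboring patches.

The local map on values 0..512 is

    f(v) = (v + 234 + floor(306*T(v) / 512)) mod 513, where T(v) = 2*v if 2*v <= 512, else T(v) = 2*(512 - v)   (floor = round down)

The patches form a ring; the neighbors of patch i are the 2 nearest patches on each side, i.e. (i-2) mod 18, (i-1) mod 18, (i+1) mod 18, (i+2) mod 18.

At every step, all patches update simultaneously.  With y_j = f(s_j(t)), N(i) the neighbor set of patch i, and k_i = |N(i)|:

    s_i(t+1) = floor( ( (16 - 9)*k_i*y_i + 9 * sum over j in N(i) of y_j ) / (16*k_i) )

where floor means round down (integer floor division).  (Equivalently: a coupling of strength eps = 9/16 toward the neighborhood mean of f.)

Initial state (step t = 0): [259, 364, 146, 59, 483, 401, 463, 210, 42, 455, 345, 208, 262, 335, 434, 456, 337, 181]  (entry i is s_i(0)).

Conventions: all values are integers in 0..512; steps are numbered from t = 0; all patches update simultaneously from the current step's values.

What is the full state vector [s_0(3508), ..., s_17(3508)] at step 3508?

Answer: [278, 278, 278, 278, 278, 278, 278, 278, 278, 278, 278, 278, 278, 278, 278, 278, 278, 278]
Key observation: The state at step 9, [278, 278, 278, 278, 278, 278, 278, 278, 278, 278, 278, 278, 278, 278, 278, 278, 278, 278], reappears at step 10: the system is in a cycle of period 1 from step 9 on.  Therefore the state at step 3508 equals the state at step 9 + ((3508 - 9) mod 1) = 9, which is [278, 278, 278, 278, 278, 278, 278, 278, 278, 278, 278, 278, 278, 278, 278, 278, 278, 278].

Derivation:
t=0: [259, 364, 146, 59, 483, 401, 463, 210, 42, 455, 345, 208, 262, 335, 434, 456, 337, 181]
t=1: [219, 227, 178, 270, 230, 255, 246, 229, 273, 240, 260, 226, 257, 250, 257, 232, 242, 199]
t=2: [191, 201, 178, 239, 229, 261, 255, 247, 264, 248, 267, 246, 271, 259, 268, 235, 232, 195]
t=3: [152, 161, 156, 216, 226, 265, 270, 270, 275, 268, 275, 269, 277, 272, 267, 235, 213, 173]
t=4: [83, 90, 103, 174, 210, 259, 271, 280, 279, 279, 279, 279, 278, 273, 260, 222, 176, 121]
t=5: [392, 396, 360, 235, 237, 241, 265, 278, 278, 278, 278, 278, 278, 269, 246, 255, 244, 381]
t=6: [256, 253, 253, 245, 250, 255, 270, 274, 278, 278, 278, 278, 275, 276, 268, 270, 260, 260]
t=7: [280, 275, 273, 267, 271, 275, 278, 279, 278, 278, 278, 278, 278, 279, 280, 280, 281, 281]
t=8: [278, 278, 279, 279, 279, 279, 278, 278, 278, 278, 278, 278, 278, 278, 278, 278, 278, 278]
t=9: [278, 278, 278, 278, 278, 278, 278, 278, 278, 278, 278, 278, 278, 278, 278, 278, 278, 278]
t=10: [278, 278, 278, 278, 278, 278, 278, 278, 278, 278, 278, 278, 278, 278, 278, 278, 278, 278]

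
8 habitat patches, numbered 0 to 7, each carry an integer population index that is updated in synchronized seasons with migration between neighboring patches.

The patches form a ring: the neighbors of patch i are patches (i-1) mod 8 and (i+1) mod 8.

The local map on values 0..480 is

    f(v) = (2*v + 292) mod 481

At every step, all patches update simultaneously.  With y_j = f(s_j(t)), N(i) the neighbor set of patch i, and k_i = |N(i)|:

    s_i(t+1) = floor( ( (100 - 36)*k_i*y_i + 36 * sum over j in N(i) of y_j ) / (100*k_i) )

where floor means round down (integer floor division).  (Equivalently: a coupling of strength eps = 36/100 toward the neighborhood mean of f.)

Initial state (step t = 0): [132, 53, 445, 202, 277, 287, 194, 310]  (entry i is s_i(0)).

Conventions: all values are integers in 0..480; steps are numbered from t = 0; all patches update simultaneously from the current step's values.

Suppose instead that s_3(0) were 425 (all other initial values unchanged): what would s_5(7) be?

Answer: s_5(7) = 324
Key observation: This trace re-runs the system from the modified initial state.

Derivation:
t=0: [132, 53, 445, 425, 277, 287, 194, 310]
t=1: [197, 307, 244, 220, 335, 347, 274, 325]
t=2: [290, 362, 313, 214, 49, 79, 317, 396]
t=3: [281, 183, 332, 301, 373, 438, 387, 228]
t=4: [318, 265, 410, 363, 160, 164, 151, 256]
t=5: [405, 325, 167, 86, 118, 132, 155, 307]
t=6: [249, 346, 259, 331, 127, 78, 167, 318]
t=7: [282, 128, 299, 373, 207, 324, 253, 367]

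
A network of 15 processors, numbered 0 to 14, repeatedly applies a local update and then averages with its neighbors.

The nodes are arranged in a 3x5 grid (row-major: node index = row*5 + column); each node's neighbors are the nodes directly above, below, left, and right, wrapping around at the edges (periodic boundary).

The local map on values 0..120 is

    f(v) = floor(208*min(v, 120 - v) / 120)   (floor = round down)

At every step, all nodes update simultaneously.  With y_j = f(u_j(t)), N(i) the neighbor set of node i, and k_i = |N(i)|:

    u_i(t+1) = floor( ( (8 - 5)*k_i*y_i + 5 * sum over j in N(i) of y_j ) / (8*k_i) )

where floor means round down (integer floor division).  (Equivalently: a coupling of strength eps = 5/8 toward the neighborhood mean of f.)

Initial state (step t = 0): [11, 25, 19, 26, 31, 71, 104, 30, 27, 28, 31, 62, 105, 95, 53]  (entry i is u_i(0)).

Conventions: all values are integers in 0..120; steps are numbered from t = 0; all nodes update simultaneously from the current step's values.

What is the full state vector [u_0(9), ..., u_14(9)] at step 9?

Simulating step by step:
t=0: [11, 25, 19, 26, 31, 71, 104, 30, 27, 28, 31, 62, 105, 95, 53]
t=1: [43, 43, 37, 44, 51, 54, 53, 39, 46, 60, 65, 60, 45, 48, 64]
t=2: [82, 79, 70, 77, 87, 91, 86, 73, 81, 94, 93, 91, 78, 82, 94]
t=3: [59, 67, 78, 70, 57, 52, 61, 74, 66, 51, 50, 57, 71, 64, 50]
t=4: [95, 92, 80, 88, 93, 92, 94, 84, 89, 90, 91, 93, 85, 90, 89]
t=5: [46, 49, 61, 55, 48, 47, 48, 58, 54, 50, 48, 48, 58, 54, 51]
t=6: [81, 85, 97, 93, 85, 82, 85, 96, 93, 86, 82, 85, 96, 93, 86]
t=7: [64, 57, 44, 47, 58, 63, 57, 44, 47, 57, 63, 57, 44, 47, 57]
t=8: [97, 94, 80, 83, 95, 97, 94, 80, 82, 95, 97, 94, 80, 82, 95]
t=9: [40, 47, 64, 61, 45, 40, 47, 64, 62, 45, 40, 47, 64, 62, 45]

Answer: [40, 47, 64, 61, 45, 40, 47, 64, 62, 45, 40, 47, 64, 62, 45]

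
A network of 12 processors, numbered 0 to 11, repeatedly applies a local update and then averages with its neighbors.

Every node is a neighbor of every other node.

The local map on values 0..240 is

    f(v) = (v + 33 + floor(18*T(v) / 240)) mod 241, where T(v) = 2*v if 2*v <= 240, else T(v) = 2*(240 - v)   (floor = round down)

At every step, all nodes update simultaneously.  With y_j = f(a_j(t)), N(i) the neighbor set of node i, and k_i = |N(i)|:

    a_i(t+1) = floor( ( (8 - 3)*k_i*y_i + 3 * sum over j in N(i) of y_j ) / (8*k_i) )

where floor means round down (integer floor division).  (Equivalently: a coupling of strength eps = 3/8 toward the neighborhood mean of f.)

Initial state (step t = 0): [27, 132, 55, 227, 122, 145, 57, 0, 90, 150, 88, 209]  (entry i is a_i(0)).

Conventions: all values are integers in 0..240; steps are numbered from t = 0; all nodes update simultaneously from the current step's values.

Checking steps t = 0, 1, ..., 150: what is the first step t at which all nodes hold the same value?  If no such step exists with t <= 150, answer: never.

Simulating step by step:
t=0: [27, 132, 55, 227, 122, 145, 57, 0, 90, 150, 88, 209]  (not all equal)
t=1: [83, 152, 101, 57, 146, 158, 103, 64, 125, 161, 124, 48]  (not all equal)
t=2: [139, 180, 151, 121, 177, 183, 152, 126, 167, 184, 166, 115]  (not all equal)
t=3: [192, 213, 198, 183, 211, 214, 198, 185, 206, 214, 206, 179]  (not all equal)
t=4: [185, 53, 188, 180, 52, 53, 188, 181, 50, 53, 50, 178]  (not all equal)
t=5: [198, 119, 199, 195, 119, 119, 199, 195, 117, 119, 117, 194]  (not all equal)
t=6: [222, 182, 223, 220, 182, 182, 223, 220, 181, 182, 181, 220]  (not all equal)
t=7: [58, 180, 58, 57, 180, 180, 58, 57, 179, 180, 179, 57]  (not all equal)
t=8: [123, 196, 123, 123, 196, 196, 123, 123, 196, 196, 196, 123]  (not all equal)
t=9: [185, 222, 185, 185, 222, 222, 185, 185, 222, 222, 222, 185]  (not all equal)
t=10: [183, 58, 183, 183, 58, 58, 183, 183, 58, 58, 58, 183]  (not all equal)
t=11: [198, 124, 198, 198, 124, 124, 198, 198, 124, 124, 124, 198]  (not all equal)
t=12: [224, 186, 224, 224, 186, 186, 224, 224, 186, 186, 186, 224]  (not all equal)
t=13: [60, 184, 60, 60, 184, 184, 60, 60, 184, 184, 184, 60]  (not all equal)
t=14: [127, 199, 127, 127, 199, 199, 127, 127, 199, 199, 199, 127]  (not all equal)
t=15: [188, 225, 188, 188, 225, 225, 188, 188, 225, 225, 225, 188]  (not all equal)
t=16: [185, 61, 185, 185, 61, 61, 185, 185, 61, 61, 61, 185]  (not all equal)
t=17: [200, 128, 200, 200, 128, 128, 200, 200, 128, 128, 128, 200]  (not all equal)
t=18: [226, 189, 226, 226, 189, 189, 226, 226, 189, 189, 189, 226]  (not all equal)
t=19: [62, 186, 62, 62, 186, 186, 62, 62, 186, 186, 186, 62]  (not all equal)
t=20: [129, 201, 129, 129, 201, 201, 129, 129, 201, 201, 201, 129]  (not all equal)
t=21: [190, 226, 190, 190, 226, 226, 190, 190, 226, 226, 226, 190]  (not all equal)
t=22: [187, 62, 187, 187, 62, 62, 187, 187, 62, 62, 62, 187]  (not all equal)
t=23: [201, 129, 201, 201, 129, 129, 201, 201, 129, 129, 129, 201]  (not all equal)
t=24: [226, 190, 226, 226, 190, 190, 226, 226, 190, 190, 190, 226]  (not all equal)
t=25: [62, 187, 62, 62, 187, 187, 62, 62, 187, 187, 187, 62]  (not all equal)
t=26: [129, 201, 129, 129, 201, 201, 129, 129, 201, 201, 201, 129]  (not all equal)

Answer: never
Key observation: The state at step 20 reappears at step 26 — the system is in a cycle of period 6 from step 20 on.  No step 0..26 is synchronized, and the cycle repeats forever, so no step up to 150 (or ever) has all nodes equal.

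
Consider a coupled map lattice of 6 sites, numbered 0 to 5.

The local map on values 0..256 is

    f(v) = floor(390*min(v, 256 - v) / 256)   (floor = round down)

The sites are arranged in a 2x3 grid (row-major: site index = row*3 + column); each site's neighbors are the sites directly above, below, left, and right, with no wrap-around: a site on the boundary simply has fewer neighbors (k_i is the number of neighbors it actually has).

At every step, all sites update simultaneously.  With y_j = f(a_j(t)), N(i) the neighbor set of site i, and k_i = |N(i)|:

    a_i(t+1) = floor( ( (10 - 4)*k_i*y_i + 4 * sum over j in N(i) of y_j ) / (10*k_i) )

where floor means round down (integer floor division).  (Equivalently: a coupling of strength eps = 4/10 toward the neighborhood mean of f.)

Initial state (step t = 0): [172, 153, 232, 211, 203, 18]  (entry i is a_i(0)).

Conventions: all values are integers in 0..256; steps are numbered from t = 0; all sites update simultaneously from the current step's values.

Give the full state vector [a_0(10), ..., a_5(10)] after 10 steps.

Answer: [175, 181, 178, 163, 176, 181]

Derivation:
t=0: [172, 153, 232, 211, 203, 18]
t=1: [121, 126, 58, 82, 81, 39]
t=2: [173, 167, 102, 135, 123, 77]
t=3: [139, 143, 143, 173, 170, 138]
t=4: [166, 167, 173, 137, 142, 168]
t=5: [145, 139, 129, 170, 163, 140]
t=6: [163, 173, 186, 140, 149, 172]
t=7: [145, 130, 114, 166, 155, 130]
t=8: [167, 180, 180, 146, 161, 179]
t=9: [137, 121, 115, 156, 139, 122]
t=10: [175, 181, 178, 163, 176, 181]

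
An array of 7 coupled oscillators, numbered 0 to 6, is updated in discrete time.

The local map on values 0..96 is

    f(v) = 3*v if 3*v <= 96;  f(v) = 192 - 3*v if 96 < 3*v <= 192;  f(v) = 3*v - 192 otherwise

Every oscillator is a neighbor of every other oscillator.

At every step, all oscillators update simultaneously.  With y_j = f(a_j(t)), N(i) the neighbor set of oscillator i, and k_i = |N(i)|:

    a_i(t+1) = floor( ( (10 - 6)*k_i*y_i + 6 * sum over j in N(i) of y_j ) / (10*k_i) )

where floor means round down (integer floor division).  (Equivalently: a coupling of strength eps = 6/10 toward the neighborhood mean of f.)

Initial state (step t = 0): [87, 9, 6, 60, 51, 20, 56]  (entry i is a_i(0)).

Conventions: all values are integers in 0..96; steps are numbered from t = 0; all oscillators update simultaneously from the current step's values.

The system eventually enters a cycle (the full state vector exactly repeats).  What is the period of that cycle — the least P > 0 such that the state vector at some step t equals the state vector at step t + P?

Answer: 2
Key observation: The state at step 21, [24, 25, 25, 23, 23, 25, 24], reappears at step 23 — and no state repeats earlier — so the cycle the system enters has period 2.

Derivation:
t=0: [87, 9, 6, 60, 51, 20, 56]
t=1: [45, 33, 30, 28, 36, 42, 32]
t=2: [74, 84, 84, 82, 82, 76, 85]
t=3: [44, 53, 53, 51, 51, 46, 54]
t=4: [46, 38, 38, 40, 40, 45, 37]
t=5: [65, 72, 72, 70, 70, 66, 73]
t=6: [12, 19, 19, 17, 17, 13, 20]
t=7: [45, 52, 52, 50, 50, 46, 53]
t=8: [47, 40, 40, 42, 42, 46, 39]
t=9: [60, 67, 67, 65, 65, 61, 68]
t=10: [9, 8, 8, 6, 6, 8, 9]
t=11: [24, 23, 23, 21, 21, 23, 24]
t=12: [69, 68, 68, 66, 66, 68, 69]
t=13: [12, 11, 11, 9, 9, 11, 12]
t=14: [33, 32, 32, 30, 30, 32, 33]
t=15: [93, 94, 94, 92, 92, 94, 93]
t=16: [87, 88, 88, 86, 86, 88, 87]
t=17: [69, 70, 70, 68, 68, 70, 69]
t=18: [15, 16, 16, 14, 14, 16, 15]
t=19: [45, 46, 46, 44, 44, 46, 45]
t=20: [56, 55, 55, 57, 57, 55, 56]
t=21: [24, 25, 25, 23, 23, 25, 24]
t=22: [72, 73, 73, 71, 71, 73, 72]
t=23: [24, 25, 25, 23, 23, 25, 24]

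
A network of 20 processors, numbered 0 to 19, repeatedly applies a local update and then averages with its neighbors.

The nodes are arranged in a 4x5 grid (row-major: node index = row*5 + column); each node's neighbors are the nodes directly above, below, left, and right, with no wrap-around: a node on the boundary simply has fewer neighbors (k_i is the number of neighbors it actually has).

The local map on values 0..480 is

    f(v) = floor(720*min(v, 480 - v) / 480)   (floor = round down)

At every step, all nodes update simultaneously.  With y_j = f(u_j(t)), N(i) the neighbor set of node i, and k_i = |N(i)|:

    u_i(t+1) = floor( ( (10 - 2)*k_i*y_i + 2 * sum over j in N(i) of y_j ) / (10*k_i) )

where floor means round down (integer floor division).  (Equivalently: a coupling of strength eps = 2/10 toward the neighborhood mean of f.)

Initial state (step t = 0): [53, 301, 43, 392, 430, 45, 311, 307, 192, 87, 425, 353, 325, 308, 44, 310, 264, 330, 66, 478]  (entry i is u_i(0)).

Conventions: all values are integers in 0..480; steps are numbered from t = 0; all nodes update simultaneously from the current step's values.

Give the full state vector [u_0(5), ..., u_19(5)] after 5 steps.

Answer: [198, 212, 227, 262, 226, 230, 239, 229, 230, 255, 212, 252, 242, 231, 281, 207, 269, 211, 227, 277]

Derivation:
t=0: [53, 301, 43, 392, 430, 45, 311, 307, 192, 87, 425, 353, 325, 308, 44, 310, 264, 330, 66, 478]
t=1: [96, 240, 95, 134, 86, 81, 241, 249, 269, 132, 99, 196, 232, 240, 78, 244, 303, 223, 111, 18]
t=2: [163, 330, 174, 199, 143, 140, 342, 335, 308, 195, 169, 291, 345, 335, 132, 324, 277, 319, 180, 49]
t=3: [238, 227, 258, 287, 230, 214, 212, 220, 257, 278, 250, 274, 209, 220, 197, 242, 293, 244, 251, 105]
t=4: [351, 339, 330, 298, 335, 324, 319, 328, 329, 307, 341, 310, 316, 328, 288, 348, 292, 345, 330, 189]
t=5: [198, 212, 227, 262, 226, 230, 239, 229, 230, 255, 212, 252, 242, 231, 281, 207, 269, 211, 227, 277]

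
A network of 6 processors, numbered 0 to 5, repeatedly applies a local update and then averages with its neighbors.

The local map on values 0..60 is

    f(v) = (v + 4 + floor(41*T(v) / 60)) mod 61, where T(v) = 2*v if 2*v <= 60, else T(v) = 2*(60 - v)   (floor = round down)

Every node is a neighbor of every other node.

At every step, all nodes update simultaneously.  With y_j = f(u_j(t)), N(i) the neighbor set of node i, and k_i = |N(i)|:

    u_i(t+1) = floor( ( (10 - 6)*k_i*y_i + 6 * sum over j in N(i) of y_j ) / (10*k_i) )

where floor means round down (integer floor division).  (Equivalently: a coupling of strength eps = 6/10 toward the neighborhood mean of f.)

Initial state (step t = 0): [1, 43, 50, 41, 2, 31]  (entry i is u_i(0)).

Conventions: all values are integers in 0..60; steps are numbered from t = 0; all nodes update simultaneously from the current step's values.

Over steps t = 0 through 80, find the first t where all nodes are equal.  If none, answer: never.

Answer: 4
Key observation: Synchronization is absorbing here: once all nodes are equal they stay equal, and step 4 is the first all-equal step.

Derivation:
t=0: [1, 43, 50, 41, 2, 31]  (not all equal)
t=1: [7, 8, 7, 8, 8, 9]  (not all equal)
t=2: [21, 21, 21, 21, 21, 22]  (not all equal)
t=3: [53, 53, 53, 53, 53, 54]  (not all equal)
t=4: [5, 5, 5, 5, 5, 5]  (all equal)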